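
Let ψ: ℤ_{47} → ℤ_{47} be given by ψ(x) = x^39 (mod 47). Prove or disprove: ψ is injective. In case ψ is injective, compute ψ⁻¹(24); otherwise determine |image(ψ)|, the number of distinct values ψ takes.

Since 47 is prime, the nonzero elements of ℤ_{47} form a cyclic group of order 46.
As gcd(39, 46) = 1, raising to the 39th power is a bijection on this group: if u^39 ≡ v^39 then (uv^{−1})^39 = 1, and the only element of order dividing gcd(39, 46) = 1 is 1, so u = v.
With ψ(0) = 0 this makes ψ injective on all of ℤ_{47}, hence bijective (finite equal-size domain and codomain). In particular ψ is injective.
Since ψ is injective, we find the preimage of 24. The inverse of x ↦ x^39 on (ℤ_{47})^× is x ↦ x^13, because 39·13 = 507 = 11·46 + 1 ≡ 1 (mod 46) and x^{46} = 1 for x ≠ 0 (Fermat). So ψ⁻¹(24) = 24^13 mod 47.
Repeated squaring mod 47: 24^1 ≡ 24, 24^2 ≡ 24² = 576 ≡ 12, 24^4 ≡ 12² = 144 ≡ 3, 24^8 ≡ 3² = 9. Since 13 = 8 + 4 + 1, 24^13 ≡ 9·3·24: 9·3 = 27, then 27·24 = 648 ≡ 37. So 24^13 ≡ 37 (mod 47).
Hence ψ⁻¹(24) = 37.

37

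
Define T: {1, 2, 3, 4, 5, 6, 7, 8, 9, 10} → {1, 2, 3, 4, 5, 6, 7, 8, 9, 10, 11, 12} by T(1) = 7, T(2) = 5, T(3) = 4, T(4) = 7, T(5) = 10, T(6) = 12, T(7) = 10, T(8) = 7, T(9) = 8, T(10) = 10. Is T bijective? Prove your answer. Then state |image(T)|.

6

T(1) = 7 = T(4) with 1 ≠ 4, so T is not injective, hence not bijective.
The image of T is {4, 5, 7, 8, 10, 12}, which has 6 elements.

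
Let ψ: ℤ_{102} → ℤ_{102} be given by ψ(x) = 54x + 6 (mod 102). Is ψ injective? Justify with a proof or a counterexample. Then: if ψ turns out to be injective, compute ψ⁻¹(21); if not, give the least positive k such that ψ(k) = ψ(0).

17

We have gcd(54, 102) = 6 > 1. Taking u = 0 and v = 17: ψ(0) = 6 and ψ(17) = 54·17 + 6 = 924 ≡ 6 (mod 102).
So ψ(0) = ψ(17) while 0 ≠ 17, therefore ψ is not injective.
Since ψ is not injective, we find the least positive k with ψ(k) = ψ(0): this means 54k ≡ 0 (mod 102), i.e. 102 ∣ 54k. Since gcd(54, 102) = 6, dividing through by 6 this holds exactly when 17 ∣ 9k, and as gcd(9, 17) = 1, exactly when 17 ∣ k.
The smallest positive such k is 17.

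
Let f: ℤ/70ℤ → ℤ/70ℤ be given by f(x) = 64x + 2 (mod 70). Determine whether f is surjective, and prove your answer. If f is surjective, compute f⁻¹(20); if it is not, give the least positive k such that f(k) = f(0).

35

Recall that surjectivity means every element of the codomain has a preimage under f.
Since gcd(64, 70) = 2, we have 64x ≡ 0 (mod 2) for all x, so f(x) ≡ 0 (mod 2).
But 1 ≢ 0 (mod 2), so 1 ∈ ℤ/70ℤ has no preimage. Thus f is not surjective.
Since f is not surjective, we find the least positive k with f(k) = f(0): this means 64k ≡ 0 (mod 70), i.e. 70 ∣ 64k. Since gcd(64, 70) = 2, dividing through by 2 this holds exactly when 35 ∣ 32k, and as gcd(32, 35) = 1, exactly when 35 ∣ k.
The smallest positive such k is 35.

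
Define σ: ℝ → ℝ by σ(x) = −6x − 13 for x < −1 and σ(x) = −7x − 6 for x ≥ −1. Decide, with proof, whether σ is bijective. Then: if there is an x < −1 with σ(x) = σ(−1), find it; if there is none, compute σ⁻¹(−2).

-7/3

Both pieces are strictly decreasing (slopes −6 and −7), so each is injective on its own interval.
The left piece maps (−∞, −1) onto (−7, ∞); the right piece maps [−1, ∞) onto (−∞, 1].
These images overlap. In particular σ(−1) = 1 (right piece), and solving −6x − 13 = 1 on the left piece gives x = −7/3 < −1.
So σ(−7/3) = σ(−1) with −7/3 ≠ −1, and σ is not injective, hence not bijective. This x = −7/3 is the requested value below −1.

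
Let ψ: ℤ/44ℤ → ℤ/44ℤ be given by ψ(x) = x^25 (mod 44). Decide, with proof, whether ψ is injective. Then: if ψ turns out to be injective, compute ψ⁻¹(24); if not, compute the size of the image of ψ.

ψ(1) = 1^25 = 1.
ψ(5): Repeated squaring mod 44: 5^1 ≡ 5, 5^2 ≡ 5² = 25, 5^4 ≡ 25² = 625 ≡ 9, 5^8 ≡ 9² = 81 ≡ 37, 5^16 ≡ 37² = 1369 ≡ 5. Since 25 = 16 + 8 + 1, 5^25 ≡ 5·37·5: 5·37 = 185 ≡ 9, then 9·5 = 45 ≡ 1. So 5^25 ≡ 1 (mod 44).
So ψ(1) = ψ(5) = 1 while 1 ≠ 5, thus ψ is not injective.
Since ψ is not injective, we determine |image(ψ)|. Computing x^25 mod 44 for each x (by repeated squaring, reducing mod 44 at every step), the values ψ(0), ψ(1), …, ψ(43) are: 0, 1, 32, 23, 12, 1, 32, 43, 32, 1, 32, 11, 12, 21, 12, 23, 12, 21, 32, 43, 12, 21, 0, 23, 32, 1, 12, 23, 32, 21, 32, 23, 32, 33, 12, 43, 12, 1, 12, 43, 32, 21, 12, 43.
The distinct values are {0, 1, 11, 12, 21, 23, 32, 33, 43}; there are 9 of them.

9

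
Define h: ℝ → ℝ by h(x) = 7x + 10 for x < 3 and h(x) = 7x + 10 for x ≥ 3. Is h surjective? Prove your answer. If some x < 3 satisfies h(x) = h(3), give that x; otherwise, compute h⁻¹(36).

26/7

Both pieces are strictly increasing (slopes 7 and 7), so each is injective on its own interval.
The left piece maps (−∞, 3) onto (−∞, 31); the right piece maps [3, ∞) onto [31, ∞).
These images together cover ℝ, so h is surjective.
Because the two images are disjoint, no x < 3 has h(x) = h(3), so we compute h⁻¹(36): 36 lies in [31, ∞), so solve 7x + 10 = 36: x = (36 − 10)/7 = 26/7.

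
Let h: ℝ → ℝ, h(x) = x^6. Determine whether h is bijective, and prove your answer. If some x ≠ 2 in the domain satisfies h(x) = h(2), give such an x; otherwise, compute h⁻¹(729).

-2

h(2) = 64 = (−2)^6 = h(−2) (since 6 is even), with 2 ≠ −2. So h is not injective, hence not bijective.
For the follow-up, such an x exists: taking x = −2 ∈ ℝ gives h(−2) = 64 = h(2) with −2 ≠ 2.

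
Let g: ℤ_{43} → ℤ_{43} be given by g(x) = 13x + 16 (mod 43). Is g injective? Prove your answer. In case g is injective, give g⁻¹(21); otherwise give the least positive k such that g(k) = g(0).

Recall: g is injective if g(u) = g(v) implies u = v.
Suppose g(u) = g(v) in ℤ_{43}. Then 13u + 16 ≡ 13v + 16 (mod 43), hence 13(u − v) ≡ 0 (mod 43).
Since gcd(13, 43) = 1, 13 is invertible modulo 43, therefore u − v ≡ 0 (mod 43), i.e. u = v.
Hence g is injective.
We now compute 13⁻¹ mod 43 explicitly. Euclid's algorithm: 43 = 3·13 + 4, 13 = 3·4 + 1; back-substituting gives 1 = 10·13 − 3·43, so 13⁻¹ ≡ 10 (mod 43).
Since g is injective, we find g⁻¹(21): we need 13x ≡ 21 − 16 ≡ 5 (mod 43). Using 13⁻¹ = 10: x ≡ 10·5 = 50 = 1·43 + 7, so x = 7.
Check: g(7) = 13·7 + 16 = 107 = 2·43 + 21 ≡ 21 (mod 43).

7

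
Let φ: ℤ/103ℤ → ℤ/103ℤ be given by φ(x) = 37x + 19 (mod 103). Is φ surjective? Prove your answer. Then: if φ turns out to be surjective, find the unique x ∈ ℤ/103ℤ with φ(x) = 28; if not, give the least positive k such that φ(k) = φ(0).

42

Since gcd(37, 103) = 1, 37 is invertible modulo 103. Euclid's algorithm: 103 = 2·37 + 29, 37 = 1·29 + 8, 29 = 3·8 + 5, 8 = 1·5 + 3, 5 = 1·3 + 2, 3 = 1·2 + 1; back-substituting gives 1 = 39·37 − 14·103, so 37⁻¹ ≡ 39 (mod 103).
Then y ↦ 39(y − 19) is a two-sided inverse to φ, so every y ∈ ℤ/103ℤ has a preimage.
So φ is surjective.
Since φ is surjective, we find φ⁻¹(28): we need 37x ≡ 28 − 19 ≡ 9 (mod 103). Using 37⁻¹ = 39: x ≡ 39·9 = 351 = 3·103 + 42, so x = 42.
Check: φ(42) = 37·42 + 19 = 1573 = 15·103 + 28 ≡ 28 (mod 103).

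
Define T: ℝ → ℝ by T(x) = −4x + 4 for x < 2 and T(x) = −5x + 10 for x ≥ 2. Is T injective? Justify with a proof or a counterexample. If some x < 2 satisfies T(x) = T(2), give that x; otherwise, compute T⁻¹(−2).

1

Both pieces are strictly decreasing (slopes −4 and −5), so each is injective on its own interval.
The left piece maps (−∞, 2) onto (−4, ∞); the right piece maps [2, ∞) onto (−∞, 0].
These images overlap. In particular T(2) = 0 (right piece), and solving −4x + 4 = 0 on the left piece gives x = 1 < 2.
So T(1) = T(2) with 1 ≠ 2, and T is not injective. This x = 1 is the requested value below 2.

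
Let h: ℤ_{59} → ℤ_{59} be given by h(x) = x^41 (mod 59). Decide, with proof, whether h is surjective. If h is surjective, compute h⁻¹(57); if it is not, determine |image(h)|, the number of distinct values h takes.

Since 59 is prime, the nonzero elements of ℤ_{59} form a cyclic group of order 58.
As gcd(41, 58) = 1, raising to the 41st power is a bijection on this group: if s^41 ≡ t^41 then (st^{−1})^41 = 1, and the only element of order dividing gcd(41, 58) = 1 is 1, so s = t.
With h(0) = 0 this makes h injective on all of ℤ_{59}, hence bijective (finite equal-size domain and codomain). In particular h is surjective.
Since h is surjective, we find the preimage of 57. The inverse of x ↦ x^41 on (ℤ_{59})^× is x ↦ x^17, because 41·17 = 697 = 12·58 + 1 ≡ 1 (mod 58) and x^{58} = 1 for x ≠ 0 (Fermat). So h⁻¹(57) = 57^17 mod 59.
Repeated squaring mod 59: 57^1 ≡ 57, 57^2 ≡ 57² = 3249 ≡ 4, 57^4 ≡ 4² = 16, 57^8 ≡ 16² = 256 ≡ 20, 57^16 ≡ 20² = 400 ≡ 46. Since 17 = 16 + 1, 57^17 ≡ 46·57: 46·57 = 2622 ≡ 26. So 57^17 ≡ 26 (mod 59).
Hence h⁻¹(57) = 26.

26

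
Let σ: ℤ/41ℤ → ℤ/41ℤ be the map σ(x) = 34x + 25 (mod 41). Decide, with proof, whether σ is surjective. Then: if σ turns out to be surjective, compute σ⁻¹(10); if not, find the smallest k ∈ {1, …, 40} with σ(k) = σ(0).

Since gcd(34, 41) = 1, 34 is invertible modulo 41. Euclid's algorithm: 41 = 1·34 + 7, 34 = 4·7 + 6, 7 = 1·6 + 1; back-substituting gives 1 = 35·34 − 29·41, so 34⁻¹ ≡ 35 (mod 41).
For any y ∈ ℤ/41ℤ, x = 35(y − 25) mod 41 satisfies σ(x) = 34·35(y − 25) + 25 ≡ y (since 34·35 ≡ 1 mod 41). So every y has a preimage.
Therefore σ is surjective.
Since σ is surjective, we find σ⁻¹(10): we need 34x ≡ 10 − 25 ≡ 26 (mod 41). Using 34⁻¹ = 35: x ≡ 35·26 = 910 = 22·41 + 8, so x = 8.
Check: σ(8) = 34·8 + 25 = 297 = 7·41 + 10 ≡ 10 (mod 41).

8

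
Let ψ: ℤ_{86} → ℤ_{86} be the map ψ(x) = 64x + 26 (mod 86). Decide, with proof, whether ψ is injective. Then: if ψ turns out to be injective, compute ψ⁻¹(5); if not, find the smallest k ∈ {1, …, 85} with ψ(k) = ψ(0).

Recall that injectivity means: for all s, t in the domain, ψ(s) = ψ(t) implies s = t.
We have gcd(64, 86) = 2 > 1. Taking s = 0 and t = 43: ψ(0) = 26 and ψ(43) = 64·43 + 26 = 2778 ≡ 26 (mod 86).
So ψ(0) = ψ(43) while 0 ≠ 43, therefore ψ is not injective.
Since ψ is not injective, we find the least positive k with ψ(k) = ψ(0): this means 64k ≡ 0 (mod 86), i.e. 86 ∣ 64k. Since gcd(64, 86) = 2, dividing through by 2 this holds exactly when 43 ∣ 32k, and as gcd(32, 43) = 1, exactly when 43 ∣ k.
The smallest positive such k is 43.

43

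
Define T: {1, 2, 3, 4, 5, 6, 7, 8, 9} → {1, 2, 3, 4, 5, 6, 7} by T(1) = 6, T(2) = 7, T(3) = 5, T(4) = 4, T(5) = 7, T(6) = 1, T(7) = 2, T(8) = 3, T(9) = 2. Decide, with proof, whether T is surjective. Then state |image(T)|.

Every element of the codomain has a preimage: 1 = T(6), 2 = T(7), 3 = T(8), 4 = T(4), 5 = T(3), 6 = T(1), 7 = T(2).
Hence T is surjective.
The image of T is {1, 2, 3, 4, 5, 6, 7}, which has 7 elements.

7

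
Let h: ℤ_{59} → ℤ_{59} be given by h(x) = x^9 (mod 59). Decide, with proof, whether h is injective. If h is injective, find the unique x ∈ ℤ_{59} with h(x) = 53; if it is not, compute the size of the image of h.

48

Since 59 is prime, the nonzero elements of ℤ_{59} form a cyclic group of order 58.
As gcd(9, 58) = 1, raising to the 9th power is a bijection on this group: if a^9 ≡ b^9 then (ab^{−1})^9 = 1, and the only element of order dividing gcd(9, 58) = 1 is 1, so a = b.
With h(0) = 0 this makes h injective on all of ℤ_{59}, hence bijective (finite equal-size domain and codomain). In particular h is injective.
Since h is injective, we find the preimage of 53. The inverse of x ↦ x^9 on (ℤ_{59})^× is x ↦ x^13, because 9·13 = 117 = 2·58 + 1 ≡ 1 (mod 58) and x^{58} = 1 for x ≠ 0 (Fermat). So h⁻¹(53) = 53^13 mod 59.
Repeated squaring mod 59: 53^1 ≡ 53, 53^2 ≡ 53² = 2809 ≡ 36, 53^4 ≡ 36² = 1296 ≡ 57, 53^8 ≡ 57² = 3249 ≡ 4. Since 13 = 8 + 4 + 1, 53^13 ≡ 4·57·53: 4·57 = 228 ≡ 51, then 51·53 = 2703 ≡ 48. So 53^13 ≡ 48 (mod 59).
Hence h⁻¹(53) = 48.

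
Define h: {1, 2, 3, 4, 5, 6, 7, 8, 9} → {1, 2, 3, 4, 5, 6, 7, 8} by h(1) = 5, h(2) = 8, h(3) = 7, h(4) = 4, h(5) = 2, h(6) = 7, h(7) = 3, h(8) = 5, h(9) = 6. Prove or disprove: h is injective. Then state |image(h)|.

h(3) = 7 = h(6) with 3 ≠ 6, so h is not injective.
The image of h is {2, 3, 4, 5, 6, 7, 8}, which has 7 elements.

7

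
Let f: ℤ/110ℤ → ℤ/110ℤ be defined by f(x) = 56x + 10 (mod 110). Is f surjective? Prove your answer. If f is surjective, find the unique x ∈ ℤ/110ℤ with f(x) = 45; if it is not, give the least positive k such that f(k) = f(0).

Since gcd(56, 110) = 2, we have 56x ≡ 0 (mod 2) for all x, so f(x) ≡ 0 (mod 2).
But 1 ≢ 0 (mod 2), so 1 ∈ ℤ/110ℤ has no preimage. Hence f is not surjective.
Since f is not surjective, we find the least positive k with f(k) = f(0): this means 56k ≡ 0 (mod 110), i.e. 110 ∣ 56k. Since gcd(56, 110) = 2, dividing through by 2 this holds exactly when 55 ∣ 28k, and as gcd(28, 55) = 1, exactly when 55 ∣ k.
The smallest positive such k is 55.

55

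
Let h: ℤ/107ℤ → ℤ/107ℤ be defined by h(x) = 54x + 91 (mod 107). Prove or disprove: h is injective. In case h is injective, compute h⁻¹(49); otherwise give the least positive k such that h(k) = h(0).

By definition, h is injective when h(a) = h(b) forces a = b.
If h(a) = h(b), then 54a ≡ 54b (mod 107). Because gcd(54, 107) = 1, we may cancel 54 to get a ≡ b (mod 107).
Hence h is injective.
We now compute 54⁻¹ mod 107 explicitly. Euclid's algorithm: 107 = 1·54 + 53, 54 = 1·53 + 1; back-substituting gives 1 = 2·54 − 1·107, so 54⁻¹ ≡ 2 (mod 107).
Since h is injective, we compute h⁻¹(49): solve 54x + 91 ≡ 49 (mod 107), i.e. 54x ≡ 65 (mod 107).
Multiplying by 54⁻¹ = 2 gives x ≡ 2·65 = 130 = 1·107 + 23 ≡ 23 (mod 107).
Check: h(23) = 54·23 + 91 = 1333 = 12·107 + 49 ≡ 49 (mod 107).

23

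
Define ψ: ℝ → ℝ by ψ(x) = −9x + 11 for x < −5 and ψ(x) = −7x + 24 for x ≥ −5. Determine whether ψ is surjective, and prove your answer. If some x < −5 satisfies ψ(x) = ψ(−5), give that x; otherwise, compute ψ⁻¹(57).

-16/3

Both pieces are strictly decreasing (slopes −9 and −7), so each is injective on its own interval.
The left piece maps (−∞, −5) onto (56, ∞); the right piece maps [−5, ∞) onto (−∞, 59].
The union (56, ∞) ∪ (−∞, 59] covers ℝ, so ψ is surjective.
For the follow-up: the images overlap, so an x < −5 with ψ(x) = ψ(−5) exists. ψ(−5) = 59; solving −9x + 11 = 59 for x < −5 gives x = (59 − 11)/(−9) = −16/3.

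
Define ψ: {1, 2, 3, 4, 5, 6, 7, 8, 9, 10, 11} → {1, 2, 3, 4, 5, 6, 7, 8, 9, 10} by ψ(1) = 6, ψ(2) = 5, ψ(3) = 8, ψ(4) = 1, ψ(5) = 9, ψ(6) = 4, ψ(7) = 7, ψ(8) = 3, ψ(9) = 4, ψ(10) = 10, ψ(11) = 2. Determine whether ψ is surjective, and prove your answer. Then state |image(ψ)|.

Every element of the codomain has a preimage: 1 = ψ(4), 2 = ψ(11), 3 = ψ(8), 4 = ψ(6), 5 = ψ(2), 6 = ψ(1), 7 = ψ(7), 8 = ψ(3), 9 = ψ(5), 10 = ψ(10).
Thus ψ is surjective.
The image of ψ is {1, 2, 3, 4, 5, 6, 7, 8, 9, 10}, which has 10 elements.

10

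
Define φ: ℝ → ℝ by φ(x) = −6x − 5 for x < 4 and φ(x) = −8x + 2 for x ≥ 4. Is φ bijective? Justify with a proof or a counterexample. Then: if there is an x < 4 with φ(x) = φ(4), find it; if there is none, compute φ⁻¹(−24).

19/6

Both pieces are strictly decreasing (slopes −6 and −8), so each is injective on its own interval.
The left piece maps (−∞, 4) onto (−29, ∞); the right piece maps [4, ∞) onto (−∞, −30].
The images leave a gap (−29 has no preimage), so φ is not surjective, hence not bijective.
Because the two images are disjoint, no x < 4 has φ(x) = φ(4), so we compute φ⁻¹(−24): −24 lies in (−29, ∞), so solve −6x − 5 = −24: x = (−24 + 5)/(−6) = 19/6.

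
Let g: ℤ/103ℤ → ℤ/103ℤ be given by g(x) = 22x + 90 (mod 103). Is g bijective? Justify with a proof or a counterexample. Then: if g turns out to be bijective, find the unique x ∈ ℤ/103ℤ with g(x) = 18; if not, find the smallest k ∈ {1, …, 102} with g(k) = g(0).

81

If g(u) = g(v), then 22u ≡ 22v (mod 103). Because gcd(22, 103) = 1, we may cancel 22 to get u ≡ v (mod 103).
We now compute 22⁻¹ mod 103 explicitly. Euclid's algorithm: 103 = 4·22 + 15, 22 = 1·15 + 7, 15 = 2·7 + 1; back-substituting gives 1 = 89·22 − 19·103, so 22⁻¹ ≡ 89 (mod 103).
For any y ∈ ℤ/103ℤ, x = 89(y − 90) mod 103 satisfies g(x) = 22·89(y − 90) + 90 ≡ y (since 22·89 ≡ 1 mod 103). So every y has a preimage.
So g is bijective.
Since g is bijective, we compute g⁻¹(18): solve 22x + 90 ≡ 18 (mod 103), i.e. 22x ≡ 31 (mod 103).
Multiplying by 22⁻¹ = 89 gives x ≡ 89·31 = 2759 = 26·103 + 81 ≡ 81 (mod 103).
Check: g(81) = 22·81 + 90 = 1872 = 18·103 + 18 ≡ 18 (mod 103).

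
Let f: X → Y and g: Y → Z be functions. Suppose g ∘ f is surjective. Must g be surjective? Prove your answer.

Let c ∈ Z. Since g ∘ f is surjective, some a ∈ X has g(f(a)) = c. Then b = f(a) ∈ Y satisfies g(b) = c. So g is surjective.

surjective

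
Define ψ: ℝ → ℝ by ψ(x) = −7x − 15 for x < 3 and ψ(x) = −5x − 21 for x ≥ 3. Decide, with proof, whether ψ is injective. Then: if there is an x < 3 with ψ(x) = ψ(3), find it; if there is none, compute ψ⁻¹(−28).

Both pieces are strictly decreasing (slopes −7 and −5), so each is injective on its own interval.
The left piece maps (−∞, 3) onto (−36, ∞); the right piece maps [3, ∞) onto (−∞, −36].
These images are disjoint, so no value is attained by both pieces. So ψ is injective.
Because the two images are disjoint, no x < 3 has ψ(x) = ψ(3), so we compute ψ⁻¹(−28): −28 lies in (−36, ∞), so solve −7x − 15 = −28: x = (−28 + 15)/(−7) = 13/7.

13/7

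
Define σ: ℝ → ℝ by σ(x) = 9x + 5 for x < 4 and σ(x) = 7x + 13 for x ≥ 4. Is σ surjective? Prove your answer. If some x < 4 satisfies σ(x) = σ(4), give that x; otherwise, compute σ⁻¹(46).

33/7

Both pieces are strictly increasing (slopes 9 and 7), so each is injective on its own interval.
The left piece maps (−∞, 4) onto (−∞, 41); the right piece maps [4, ∞) onto [41, ∞).
These images together cover ℝ, so σ is surjective.
Because the two images are disjoint, no x < 4 has σ(x) = σ(4), so we compute σ⁻¹(46): 46 lies in [41, ∞), so solve 7x + 13 = 46: x = (46 − 13)/7 = 33/7.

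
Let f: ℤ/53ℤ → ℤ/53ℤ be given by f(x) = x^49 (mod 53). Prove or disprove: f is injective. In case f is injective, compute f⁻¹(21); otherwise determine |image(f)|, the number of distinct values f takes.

22

Since 53 is prime, the nonzero elements of ℤ/53ℤ form a cyclic group of order 52.
As gcd(49, 52) = 1, raising to the 49th power is a bijection on this group: if x_1^49 ≡ x_2^49 then (x_1x_2^{−1})^49 = 1, and the only element of order dividing gcd(49, 52) = 1 is 1, so x_1 = x_2.
With f(0) = 0 this makes f injective on all of ℤ/53ℤ, hence bijective (finite equal-size domain and codomain). In particular f is injective.
Since f is injective, we find the preimage of 21. The inverse of x ↦ x^49 on (ℤ/53ℤ)^× is x ↦ x^17, because 49·17 = 833 = 16·52 + 1 ≡ 1 (mod 52) and x^{52} = 1 for x ≠ 0 (Fermat). So f⁻¹(21) = 21^17 mod 53.
Repeated squaring mod 53: 21^1 ≡ 21, 21^2 ≡ 21² = 441 ≡ 17, 21^4 ≡ 17² = 289 ≡ 24, 21^8 ≡ 24² = 576 ≡ 46, 21^16 ≡ 46² = 2116 ≡ 49. Since 17 = 16 + 1, 21^17 ≡ 49·21: 49·21 = 1029 ≡ 22. So 21^17 ≡ 22 (mod 53).
Hence f⁻¹(21) = 22.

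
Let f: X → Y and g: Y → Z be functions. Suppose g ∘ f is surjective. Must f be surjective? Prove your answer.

not surjective

No. Take X = {1}, Y = {1, 2}, Z = {1}, f(a) = 1 for every a ∈ X, and g(b) = 1 for every b ∈ Y.
Then g ∘ f is surjective onto {1}, but 2 ∈ Y has no preimage under f, so f is not surjective.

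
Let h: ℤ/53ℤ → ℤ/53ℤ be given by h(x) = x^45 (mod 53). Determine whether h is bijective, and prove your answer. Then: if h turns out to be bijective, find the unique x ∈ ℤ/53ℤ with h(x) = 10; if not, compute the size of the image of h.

44

Since 53 is prime, the nonzero elements of ℤ/53ℤ form a cyclic group of order 52.
As gcd(45, 52) = 1, raising to the 45th power is a bijection on this group: if a^45 ≡ b^45 then (ab^{−1})^45 = 1, and the only element of order dividing gcd(45, 52) = 1 is 1, so a = b.
With h(0) = 0 this makes h injective on all of ℤ/53ℤ, hence bijective (finite equal-size domain and codomain). In particular h is bijective.
Since h is bijective, we find the preimage of 10. The inverse of x ↦ x^45 on (ℤ/53ℤ)^× is x ↦ x^37, because 45·37 = 1665 = 32·52 + 1 ≡ 1 (mod 52) and x^{52} = 1 for x ≠ 0 (Fermat). So h⁻¹(10) = 10^37 mod 53.
Repeated squaring mod 53: 10^1 ≡ 10, 10^2 ≡ 10² = 100 ≡ 47, 10^4 ≡ 47² = 2209 ≡ 36, 10^8 ≡ 36² = 1296 ≡ 24, 10^16 ≡ 24² = 576 ≡ 46, 10^32 ≡ 46² = 2116 ≡ 49. Since 37 = 32 + 4 + 1, 10^37 ≡ 49·36·10: 49·36 = 1764 ≡ 15, then 15·10 = 150 ≡ 44. So 10^37 ≡ 44 (mod 53).
Hence h⁻¹(10) = 44.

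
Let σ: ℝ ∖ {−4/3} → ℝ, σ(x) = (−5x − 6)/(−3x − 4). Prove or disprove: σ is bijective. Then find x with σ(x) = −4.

If σ(x) = 5/3, cross-multiplying gives −3(−5x − 6) = −5(−3x − 4), which simplifies to 18 = 20 — false.  So 5/3 has no preimage and σ is not surjective.
Thus σ is not bijective.
Solving σ(x) = −4: cross-multiplying gives −5x − 6 = −4(−3x − 4), which rearranges to −17x = 22, so x = −22/17.

-22/17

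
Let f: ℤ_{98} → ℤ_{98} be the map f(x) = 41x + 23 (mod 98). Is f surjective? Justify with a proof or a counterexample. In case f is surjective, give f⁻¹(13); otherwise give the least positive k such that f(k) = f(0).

Recall: f is surjective if every y in the codomain equals f(x) for some x in the domain.
Since gcd(41, 98) = 1, 41 is invertible modulo 98. Euclid's algorithm: 98 = 2·41 + 16, 41 = 2·16 + 9, 16 = 1·9 + 7, 9 = 1·7 + 2, 7 = 3·2 + 1; back-substituting gives 1 = 55·41 − 23·98, so 41⁻¹ ≡ 55 (mod 98).
Then y ↦ 55(y − 23) is a two-sided inverse to f, so every y ∈ ℤ_{98} has a preimage.
So f is surjective.
Since f is surjective, we compute f⁻¹(13): solve 41x + 23 ≡ 13 (mod 98), i.e. 41x ≡ 88 (mod 98).
Multiplying by 41⁻¹ = 55 gives x ≡ 55·88 = 4840 = 49·98 + 38 ≡ 38 (mod 98).
Check: f(38) = 41·38 + 23 = 1581 = 16·98 + 13 ≡ 13 (mod 98).

38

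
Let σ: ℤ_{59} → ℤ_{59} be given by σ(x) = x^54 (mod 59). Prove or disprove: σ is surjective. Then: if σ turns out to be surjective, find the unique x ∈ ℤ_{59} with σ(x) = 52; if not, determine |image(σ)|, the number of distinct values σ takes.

σ(29): Repeated squaring mod 59: 29^1 ≡ 29, 29^2 ≡ 29² = 841 ≡ 15, 29^4 ≡ 15² = 225 ≡ 48, 29^8 ≡ 48² = 2304 ≡ 3, 29^16 ≡ 3² = 9, 29^32 ≡ 9² = 81 ≡ 22. Since 54 = 32 + 16 + 4 + 2, 29^54 ≡ 22·9·48·15: 22·9 = 198 ≡ 21, then 21·48 = 1008 ≡ 5, then 5·15 = 75 ≡ 16. So 29^54 ≡ 16 (mod 59).
σ(30): Repeated squaring mod 59: 30^1 ≡ 30, 30^2 ≡ 30² = 900 ≡ 15, 30^4 ≡ 15² = 225 ≡ 48, 30^8 ≡ 48² = 2304 ≡ 3, 30^16 ≡ 3² = 9, 30^32 ≡ 9² = 81 ≡ 22. Since 54 = 32 + 16 + 4 + 2, 30^54 ≡ 22·9·48·15: 22·9 = 198 ≡ 21, then 21·48 = 1008 ≡ 5, then 5·15 = 75 ≡ 16. So 30^54 ≡ 16 (mod 59).
So σ(29) = σ(30) = 16 while 29 ≠ 30, hence σ is not injective.
A non-injective map from the 59-element set ℤ_{59} to itself takes at most 58 distinct values, so it cannot be surjective. So σ is not surjective.
Since σ is not surjective, we determine |image(σ)|. Computing x^54 mod 59 for each x (by repeated squaring, reducing mod 59 at every step), the values σ(0), σ(1), …, σ(58) are: 0, 1, 48, 51, 3, 27, 29, 36, 26, 5, 57, 46, 35, 12, 17, 20, 9, 41, 4, 53, 22, 7, 25, 15, 28, 21, 45, 19, 49, 16, 16, 49, 19, 45, 21, 28, 15, 25, 7, 22, 53, 4, 41, 9, 20, 17, 12, 35, 46, 57, 5, 26, 36, 29, 27, 3, 51, 48, 1.
The distinct values are {0, 1, 3, 4, 5, 7, 9, 12, 15, 16, 17, 19, 20, 21, 22, 25, 26, 27, 28, 29, 35, 36, 41, 45, 46, 48, 49, 51, 53, 57}; there are 30 of them.

30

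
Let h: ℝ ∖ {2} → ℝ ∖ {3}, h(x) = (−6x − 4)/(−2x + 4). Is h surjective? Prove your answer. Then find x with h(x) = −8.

14/11

For any y ≠ 3, solving y(−2x + 4) = −6x − 4 for x gives a well-defined x ≠ 2. So h is surjective.
Solving h(x) = −8: cross-multiplying gives −6x − 4 = −8(−2x + 4), which rearranges to −22x = −28, so x = 14/11.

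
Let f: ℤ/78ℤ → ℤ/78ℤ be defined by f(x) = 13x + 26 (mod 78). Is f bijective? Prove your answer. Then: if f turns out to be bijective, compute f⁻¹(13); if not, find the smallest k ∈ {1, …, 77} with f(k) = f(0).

6

Recall: f is injective when f(u) = f(v) forces u = v.
We have gcd(13, 78) = 13 > 1. Taking u = 0 and v = 6: f(0) = 26 and f(6) = 13·6 + 26 = 104 ≡ 26 (mod 78).
So f(0) = f(6) while 0 ≠ 6, therefore f is not injective, hence not bijective.
Since f is not bijective, we find the least positive k with f(k) = f(0): this means 13k ≡ 0 (mod 78), i.e. 78 ∣ 13k. Since gcd(13, 78) = 13, dividing through by 13 this holds exactly when 6 ∣ k.
The smallest positive such k is 6.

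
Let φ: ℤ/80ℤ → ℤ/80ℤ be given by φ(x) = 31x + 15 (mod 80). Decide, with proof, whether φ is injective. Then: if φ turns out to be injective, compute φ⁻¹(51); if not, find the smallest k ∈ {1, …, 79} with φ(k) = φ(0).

Recall: φ is injective if φ(x_1) = φ(x_2) implies x_1 = x_2.
If φ(x_1) = φ(x_2), then 31x_1 ≡ 31x_2 (mod 80). Because gcd(31, 80) = 1, we may cancel 31 to get x_1 ≡ x_2 (mod 80).
Thus φ is injective.
We now compute 31⁻¹ mod 80 explicitly. Euclid's algorithm: 80 = 2·31 + 18, 31 = 1·18 + 13, 18 = 1·13 + 5, 13 = 2·5 + 3, 5 = 1·3 + 2, 3 = 1·2 + 1; back-substituting gives 1 = 31·31 − 12·80, so 31⁻¹ ≡ 31 (mod 80).
Since φ is injective, we compute φ⁻¹(51): solve 31x + 15 ≡ 51 (mod 80), i.e. 31x ≡ 36 (mod 80).
Multiplying by 31⁻¹ = 31 gives x ≡ 31·36 = 1116 = 13·80 + 76 ≡ 76 (mod 80).
Check: φ(76) = 31·76 + 15 = 2371 = 29·80 + 51 ≡ 51 (mod 80).

76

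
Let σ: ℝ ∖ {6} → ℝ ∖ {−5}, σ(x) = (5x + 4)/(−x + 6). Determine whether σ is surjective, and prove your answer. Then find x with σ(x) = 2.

8/7

For any y ≠ −5, solving y(−x + 6) = 5x + 4 for x gives a well-defined x ≠ 6. So σ is surjective.
Solving σ(x) = 2: cross-multiplying gives 5x + 4 = 2(−x + 6), which rearranges to 7x = 8, so x = 8/7.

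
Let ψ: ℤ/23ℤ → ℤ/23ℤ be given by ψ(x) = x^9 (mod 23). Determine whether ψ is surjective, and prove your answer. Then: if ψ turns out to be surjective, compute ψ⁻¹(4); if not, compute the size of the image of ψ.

12

Since 23 is prime, the nonzero elements of ℤ/23ℤ form a cyclic group of order 22.
As gcd(9, 22) = 1, raising to the 9th power is a bijection on this group: if s^9 ≡ t^9 then (st^{−1})^9 = 1, and the only element of order dividing gcd(9, 22) = 1 is 1, so s = t.
With ψ(0) = 0 this makes ψ injective on all of ℤ/23ℤ, hence bijective (finite equal-size domain and codomain). In particular ψ is surjective.
Since ψ is surjective, we find the preimage of 4. The inverse of x ↦ x^9 on (ℤ/23ℤ)^× is x ↦ x^5, because 9·5 = 45 = 2·22 + 1 ≡ 1 (mod 22) and x^{22} = 1 for x ≠ 0 (Fermat). So ψ⁻¹(4) = 4^5 mod 23.
Repeated squaring mod 23: 4^1 ≡ 4, 4^2 ≡ 4² = 16, 4^4 ≡ 16² = 256 ≡ 3. Since 5 = 4 + 1, 4^5 ≡ 3·4: 3·4 = 12. So 4^5 ≡ 12 (mod 23).
Hence ψ⁻¹(4) = 12.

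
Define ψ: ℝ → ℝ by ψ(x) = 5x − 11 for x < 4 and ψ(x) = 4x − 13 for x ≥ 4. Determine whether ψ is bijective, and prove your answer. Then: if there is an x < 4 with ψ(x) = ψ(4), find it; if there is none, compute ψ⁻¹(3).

14/5

Both pieces are strictly increasing (slopes 5 and 4), so each is injective on its own interval.
The left piece maps (−∞, 4) onto (−∞, 9); the right piece maps [4, ∞) onto [3, ∞).
These images overlap. In particular ψ(4) = 3 (right piece), and solving 5x − 11 = 3 on the left piece gives x = 14/5 < 4.
So ψ(14/5) = ψ(4) with 14/5 ≠ 4, and ψ is not injective, hence not bijective. This x = 14/5 is the requested value below 4.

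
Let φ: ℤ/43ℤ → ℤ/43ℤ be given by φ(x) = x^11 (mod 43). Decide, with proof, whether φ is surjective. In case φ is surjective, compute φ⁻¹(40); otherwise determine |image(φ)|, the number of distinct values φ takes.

Since 43 is prime, the nonzero elements of ℤ/43ℤ form a cyclic group of order 42.
As gcd(11, 42) = 1, raising to the 11th power is a bijection on this group: if s^11 ≡ t^11 then (st^{−1})^11 = 1, and the only element of order dividing gcd(11, 42) = 1 is 1, so s = t.
With φ(0) = 0 this makes φ injective on all of ℤ/43ℤ, hence bijective (finite equal-size domain and codomain). In particular φ is surjective.
Since φ is surjective, we find the preimage of 40. The inverse of x ↦ x^11 on (ℤ/43ℤ)^× is x ↦ x^23, because 11·23 = 253 = 6·42 + 1 ≡ 1 (mod 42) and x^{42} = 1 for x ≠ 0 (Fermat). So φ⁻¹(40) = 40^23 mod 43.
Repeated squaring mod 43: 40^1 ≡ 40, 40^2 ≡ 40² = 1600 ≡ 9, 40^4 ≡ 9² = 81 ≡ 38, 40^8 ≡ 38² = 1444 ≡ 25, 40^16 ≡ 25² = 625 ≡ 23. Since 23 = 16 + 4 + 2 + 1, 40^23 ≡ 23·38·9·40: 23·38 = 874 ≡ 14, then 14·9 = 126 ≡ 40, then 40·40 = 1600 ≡ 9. So 40^23 ≡ 9 (mod 43).
Hence φ⁻¹(40) = 9.

9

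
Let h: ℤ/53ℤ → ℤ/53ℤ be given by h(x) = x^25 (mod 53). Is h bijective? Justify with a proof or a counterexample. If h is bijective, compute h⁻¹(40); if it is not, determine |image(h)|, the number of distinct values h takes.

Since 53 is prime, the nonzero elements of ℤ/53ℤ form a cyclic group of order 52.
As gcd(25, 52) = 1, raising to the 25th power is a bijection on this group: if x_1^25 ≡ x_2^25 then (x_1x_2^{−1})^25 = 1, and the only element of order dividing gcd(25, 52) = 1 is 1, so x_1 = x_2.
With h(0) = 0 this makes h injective on all of ℤ/53ℤ, hence bijective (finite equal-size domain and codomain). In particular h is bijective.
Since h is bijective, we find the preimage of 40. The inverse of x ↦ x^25 on (ℤ/53ℤ)^× is x ↦ x^25, because 25·25 = 625 = 12·52 + 1 ≡ 1 (mod 52) and x^{52} = 1 for x ≠ 0 (Fermat). So h⁻¹(40) = 40^25 mod 53.
Repeated squaring mod 53: 40^1 ≡ 40, 40^2 ≡ 40² = 1600 ≡ 10, 40^4 ≡ 10² = 100 ≡ 47, 40^8 ≡ 47² = 2209 ≡ 36, 40^16 ≡ 36² = 1296 ≡ 24. Since 25 = 16 + 8 + 1, 40^25 ≡ 24·36·40: 24·36 = 864 ≡ 16, then 16·40 = 640 ≡ 4. So 40^25 ≡ 4 (mod 53).
Hence h⁻¹(40) = 4.

4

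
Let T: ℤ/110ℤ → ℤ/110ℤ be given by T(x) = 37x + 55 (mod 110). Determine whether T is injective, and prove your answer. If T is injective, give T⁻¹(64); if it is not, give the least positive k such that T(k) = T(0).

27

If T(a) = T(b), then 37a ≡ 37b (mod 110). Because gcd(37, 110) = 1, we may cancel 37 to get a ≡ b (mod 110).
So T is injective.
We now compute 37⁻¹ mod 110 explicitly. Euclid's algorithm: 110 = 2·37 + 36, 37 = 1·36 + 1; back-substituting gives 1 = 3·37 − 1·110, so 37⁻¹ ≡ 3 (mod 110).
Since T is injective, we compute T⁻¹(64): solve 37x + 55 ≡ 64 (mod 110), i.e. 37x ≡ 9 (mod 110).
Multiplying by 37⁻¹ = 3 gives x ≡ 3·9 = 27 ≡ 27 (mod 110).
Check: T(27) = 37·27 + 55 = 1054 = 9·110 + 64 ≡ 64 (mod 110).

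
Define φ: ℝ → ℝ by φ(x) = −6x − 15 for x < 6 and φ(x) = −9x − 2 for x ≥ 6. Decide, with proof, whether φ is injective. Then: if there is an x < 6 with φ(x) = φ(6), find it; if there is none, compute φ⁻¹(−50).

35/6

Both pieces are strictly decreasing (slopes −6 and −9), so each is injective on its own interval.
The left piece maps (−∞, 6) onto (−51, ∞); the right piece maps [6, ∞) onto (−∞, −56].
These images are disjoint, so no value is attained by both pieces. Hence φ is injective.
Because the two images are disjoint, no x < 6 has φ(x) = φ(6), so we compute φ⁻¹(−50): −50 lies in (−51, ∞), so solve −6x − 15 = −50: x = (−50 + 15)/(−6) = 35/6.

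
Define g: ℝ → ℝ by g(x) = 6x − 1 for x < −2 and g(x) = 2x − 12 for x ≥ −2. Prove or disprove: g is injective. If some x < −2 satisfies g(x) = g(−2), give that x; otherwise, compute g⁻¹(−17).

-5/2

Both pieces are strictly increasing (slopes 6 and 2), so each is injective on its own interval.
The left piece maps (−∞, −2) onto (−∞, −13); the right piece maps [−2, ∞) onto [−16, ∞).
These images overlap. In particular g(−2) = −16 (right piece), and solving 6x − 1 = −16 on the left piece gives x = −5/2 < −2.
So g(−5/2) = g(−2) with −5/2 ≠ −2, and g is not injective. This x = −5/2 is the requested value below −2.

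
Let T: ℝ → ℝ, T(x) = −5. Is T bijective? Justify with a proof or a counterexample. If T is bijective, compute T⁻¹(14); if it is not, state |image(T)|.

1

Recall: injectivity means: for all u, v in the domain, T(u) = T(v) implies u = v.
T(0) = −5 = T(1) with 0 ≠ 1, so T is not injective, hence not bijective.
Since T is not bijective, we state |image(T)|: the image of T is {−5}, which has 1 element.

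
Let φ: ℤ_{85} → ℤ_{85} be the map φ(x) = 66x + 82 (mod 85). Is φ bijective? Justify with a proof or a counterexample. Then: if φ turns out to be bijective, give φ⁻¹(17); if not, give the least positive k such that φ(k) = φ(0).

75

Recall: injectivity means: for all x_1, x_2 in the domain, φ(x_1) = φ(x_2) implies x_1 = x_2.
Suppose φ(x_1) = φ(x_2) in ℤ_{85}. Then 66x_1 + 82 ≡ 66x_2 + 82 (mod 85), hence 66(x_1 − x_2) ≡ 0 (mod 85).
Since gcd(66, 85) = 1, 66 is invertible modulo 85, therefore x_1 − x_2 ≡ 0 (mod 85), i.e. x_1 = x_2.
We now compute 66⁻¹ mod 85 explicitly. Euclid's algorithm: 85 = 1·66 + 19, 66 = 3·19 + 9, 19 = 2·9 + 1; back-substituting gives 1 = 76·66 − 59·85, so 66⁻¹ ≡ 76 (mod 85).
For any y ∈ ℤ_{85}, x = 76(y − 82) mod 85 satisfies φ(x) = 66·76(y − 82) + 82 ≡ y (since 66·76 ≡ 1 mod 85). So every y has a preimage.
Thus φ is bijective.
Since φ is bijective, we find φ⁻¹(17): we need 66x ≡ 17 − 82 ≡ 20 (mod 85). Using 66⁻¹ = 76: x ≡ 76·20 = 1520 = 17·85 + 75, so x = 75.
Check: φ(75) = 66·75 + 82 = 5032 = 59·85 + 17 ≡ 17 (mod 85).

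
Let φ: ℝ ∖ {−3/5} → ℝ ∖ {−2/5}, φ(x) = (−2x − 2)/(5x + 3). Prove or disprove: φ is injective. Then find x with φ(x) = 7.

Suppose φ(u) = φ(v). Cross-multiplying: (−2u − 2)(5v + 3) = (−2v − 2)(5u + 3).
Expanding both sides and cancelling the symmetric terms leaves 4·(u − v) = 0. Since 4 ≠ 0, u = v. Thus φ is injective.
Solving φ(x) = 7: cross-multiplying gives −2x − 2 = 7(5x + 3), which rearranges to −37x = 23, so x = −23/37.

-23/37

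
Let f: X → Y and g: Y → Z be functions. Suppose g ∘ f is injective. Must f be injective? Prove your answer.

injective

Suppose f(s) = f(t). Applying g: (g ∘ f)(s) = (g ∘ f)(t). Since g ∘ f is injective, s = t. Hence f is injective.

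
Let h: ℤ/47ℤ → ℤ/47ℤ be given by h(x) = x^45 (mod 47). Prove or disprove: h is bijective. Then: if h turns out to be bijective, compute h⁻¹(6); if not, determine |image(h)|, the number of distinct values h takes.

Since 47 is prime, the nonzero elements of ℤ/47ℤ form a cyclic group of order 46.
As gcd(45, 46) = 1, raising to the 45th power is a bijection on this group: if x_1^45 ≡ x_2^45 then (x_1x_2^{−1})^45 = 1, and the only element of order dividing gcd(45, 46) = 1 is 1, so x_1 = x_2.
With h(0) = 0 this makes h injective on all of ℤ/47ℤ, hence bijective (finite equal-size domain and codomain). In particular h is bijective.
Since h is bijective, we find the preimage of 6. The inverse of x ↦ x^45 on (ℤ/47ℤ)^× is x ↦ x^45, because 45·45 = 2025 = 44·46 + 1 ≡ 1 (mod 46) and x^{46} = 1 for x ≠ 0 (Fermat). So h⁻¹(6) = 6^45 mod 47.
Repeated squaring mod 47: 6^1 ≡ 6, 6^2 ≡ 6² = 36, 6^4 ≡ 36² = 1296 ≡ 27, 6^8 ≡ 27² = 729 ≡ 24, 6^16 ≡ 24² = 576 ≡ 12, 6^32 ≡ 12² = 144 ≡ 3. Since 45 = 32 + 8 + 4 + 1, 6^45 ≡ 3·24·27·6: 3·24 = 72 ≡ 25, then 25·27 = 675 ≡ 17, then 17·6 = 102 ≡ 8. So 6^45 ≡ 8 (mod 47).
Hence h⁻¹(6) = 8.

8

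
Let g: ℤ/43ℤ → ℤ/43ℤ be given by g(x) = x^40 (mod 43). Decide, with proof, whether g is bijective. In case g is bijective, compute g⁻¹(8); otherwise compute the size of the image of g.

g(21): Repeated squaring mod 43: 21^1 ≡ 21, 21^2 ≡ 21² = 441 ≡ 11, 21^4 ≡ 11² = 121 ≡ 35, 21^8 ≡ 35² = 1225 ≡ 21, 21^16 ≡ 21² = 441 ≡ 11, 21^32 ≡ 11² = 121 ≡ 35. Since 40 = 32 + 8, 21^40 ≡ 35·21: 35·21 = 735 ≡ 4. So 21^40 ≡ 4 (mod 43).
g(22): Repeated squaring mod 43: 22^1 ≡ 22, 22^2 ≡ 22² = 484 ≡ 11, 22^4 ≡ 11² = 121 ≡ 35, 22^8 ≡ 35² = 1225 ≡ 21, 22^16 ≡ 21² = 441 ≡ 11, 22^32 ≡ 11² = 121 ≡ 35. Since 40 = 32 + 8, 22^40 ≡ 35·21: 35·21 = 735 ≡ 4. So 22^40 ≡ 4 (mod 43).
So g(21) = g(22) = 4 while 21 ≠ 22, therefore g is not injective, hence not bijective.
Since g is not bijective, we determine |image(g)|. Computing x^40 mod 43 for each x (by repeated squaring, reducing mod 43 at every step), the values g(0), g(1), …, g(42) are: 0, 1, 11, 24, 35, 31, 6, 36, 41, 17, 40, 16, 23, 14, 9, 13, 21, 25, 15, 38, 10, 4, 4, 10, 38, 15, 25, 21, 13, 9, 14, 23, 16, 40, 17, 41, 36, 6, 31, 35, 24, 11, 1.
The distinct values are {0, 1, 4, 6, 9, 10, 11, 13, 14, 15, 16, 17, 21, 23, 24, 25, 31, 35, 36, 38, 40, 41}; there are 22 of them.

22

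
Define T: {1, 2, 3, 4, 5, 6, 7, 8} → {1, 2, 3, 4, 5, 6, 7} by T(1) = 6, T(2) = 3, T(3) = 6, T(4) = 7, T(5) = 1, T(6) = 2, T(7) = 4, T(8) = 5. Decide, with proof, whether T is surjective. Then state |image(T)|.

Every element of the codomain has a preimage: 1 = T(5), 2 = T(6), 3 = T(2), 4 = T(7), 5 = T(8), 6 = T(1), 7 = T(4).
Thus T is surjective.
The image of T is {1, 2, 3, 4, 5, 6, 7}, which has 7 elements.

7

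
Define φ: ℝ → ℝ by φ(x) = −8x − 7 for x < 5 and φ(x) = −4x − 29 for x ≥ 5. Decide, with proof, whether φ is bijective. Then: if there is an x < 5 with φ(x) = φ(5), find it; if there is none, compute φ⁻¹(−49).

5

Both pieces are strictly decreasing (slopes −8 and −4), so each is injective on its own interval.
The left piece maps (−∞, 5) onto (−47, ∞); the right piece maps [5, ∞) onto (−∞, −49].
The images leave a gap (−47 has no preimage), so φ is not surjective, hence not bijective.
Because the two images are disjoint, no x < 5 has φ(x) = φ(5), so we compute φ⁻¹(−49): −49 lies in (−∞, −49], so solve −4x − 29 = −49: x = (−49 + 29)/(−4) = 5.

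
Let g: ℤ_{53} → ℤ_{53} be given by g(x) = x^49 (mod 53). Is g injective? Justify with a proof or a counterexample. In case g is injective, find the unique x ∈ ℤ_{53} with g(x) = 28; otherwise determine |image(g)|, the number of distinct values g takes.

15

Since 53 is prime, the nonzero elements of ℤ_{53} form a cyclic group of order 52.
As gcd(49, 52) = 1, raising to the 49th power is a bijection on this group: if s^49 ≡ t^49 then (st^{−1})^49 = 1, and the only element of order dividing gcd(49, 52) = 1 is 1, so s = t.
With g(0) = 0 this makes g injective on all of ℤ_{53}, hence bijective (finite equal-size domain and codomain). In particular g is injective.
Since g is injective, we find the preimage of 28. The inverse of x ↦ x^49 on (ℤ_{53})^× is x ↦ x^17, because 49·17 = 833 = 16·52 + 1 ≡ 1 (mod 52) and x^{52} = 1 for x ≠ 0 (Fermat). So g⁻¹(28) = 28^17 mod 53.
Repeated squaring mod 53: 28^1 ≡ 28, 28^2 ≡ 28² = 784 ≡ 42, 28^4 ≡ 42² = 1764 ≡ 15, 28^8 ≡ 15² = 225 ≡ 13, 28^16 ≡ 13² = 169 ≡ 10. Since 17 = 16 + 1, 28^17 ≡ 10·28: 10·28 = 280 ≡ 15. So 28^17 ≡ 15 (mod 53).
Hence g⁻¹(28) = 15.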